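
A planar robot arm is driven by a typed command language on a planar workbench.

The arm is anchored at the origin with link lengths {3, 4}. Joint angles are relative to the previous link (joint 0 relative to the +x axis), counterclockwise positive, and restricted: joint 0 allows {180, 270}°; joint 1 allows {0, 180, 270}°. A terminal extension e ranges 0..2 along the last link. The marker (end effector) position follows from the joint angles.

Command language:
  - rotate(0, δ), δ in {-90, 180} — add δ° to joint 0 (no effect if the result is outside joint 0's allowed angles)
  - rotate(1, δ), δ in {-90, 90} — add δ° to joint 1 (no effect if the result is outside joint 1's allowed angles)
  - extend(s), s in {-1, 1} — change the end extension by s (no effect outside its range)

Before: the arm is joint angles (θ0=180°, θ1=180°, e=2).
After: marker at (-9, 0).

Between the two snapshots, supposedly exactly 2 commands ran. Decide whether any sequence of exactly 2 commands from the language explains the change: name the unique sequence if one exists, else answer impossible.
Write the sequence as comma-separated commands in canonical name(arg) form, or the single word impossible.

begin: joint angles (θ0=180°, θ1=180°, e=2)
step 1 (rotate(1, 90)): joint angles (θ0=180°, θ1=270°, e=2)
step 2 (rotate(1, 90)): joint angles (θ0=180°, θ1=0°, e=2)
uniquely the one of 36 2-step routes that fits.

rotate(1, 90), rotate(1, 90)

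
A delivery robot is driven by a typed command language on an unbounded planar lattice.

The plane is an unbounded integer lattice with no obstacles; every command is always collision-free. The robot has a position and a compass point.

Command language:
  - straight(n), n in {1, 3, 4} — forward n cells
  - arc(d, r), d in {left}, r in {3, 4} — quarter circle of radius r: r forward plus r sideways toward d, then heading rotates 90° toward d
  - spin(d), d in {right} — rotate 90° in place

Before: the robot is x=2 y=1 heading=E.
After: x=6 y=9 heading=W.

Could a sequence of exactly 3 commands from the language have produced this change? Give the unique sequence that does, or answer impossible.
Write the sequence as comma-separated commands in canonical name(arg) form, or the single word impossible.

key: position moved to (6,9) AND the heading swung to W — translation plus rotation needed
initial: x=2 y=1 heading=E
[1] after straight(4): x=6 y=1 heading=E
[2] after arc(left, 4): x=10 y=5 heading=N
[3] after arc(left, 4): x=6 y=9 heading=W
uniquely the one of 216 3-step routes that fits.

straight(4), arc(left, 4), arc(left, 4)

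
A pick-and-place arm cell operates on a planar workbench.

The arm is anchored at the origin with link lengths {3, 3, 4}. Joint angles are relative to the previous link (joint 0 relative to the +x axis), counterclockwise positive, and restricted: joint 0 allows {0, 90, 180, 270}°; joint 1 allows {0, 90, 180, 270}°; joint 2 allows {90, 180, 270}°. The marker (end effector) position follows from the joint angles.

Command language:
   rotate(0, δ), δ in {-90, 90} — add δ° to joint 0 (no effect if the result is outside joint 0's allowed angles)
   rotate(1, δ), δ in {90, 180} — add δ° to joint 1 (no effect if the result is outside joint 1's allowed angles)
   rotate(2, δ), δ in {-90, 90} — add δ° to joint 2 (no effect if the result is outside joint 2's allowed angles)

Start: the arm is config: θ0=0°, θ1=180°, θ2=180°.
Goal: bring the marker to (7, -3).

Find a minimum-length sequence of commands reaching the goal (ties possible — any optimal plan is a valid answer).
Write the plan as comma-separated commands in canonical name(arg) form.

rotate(2, -90), rotate(1, 90)

from: config: θ0=0°, θ1=180°, θ2=180°
t=1 rotate(2, -90) ⇒ config: θ0=0°, θ1=180°, θ2=90°
t=2 rotate(1, 90) ⇒ config: θ0=0°, θ1=270°, θ2=90°
minimal: 2 command(s), checked below 2.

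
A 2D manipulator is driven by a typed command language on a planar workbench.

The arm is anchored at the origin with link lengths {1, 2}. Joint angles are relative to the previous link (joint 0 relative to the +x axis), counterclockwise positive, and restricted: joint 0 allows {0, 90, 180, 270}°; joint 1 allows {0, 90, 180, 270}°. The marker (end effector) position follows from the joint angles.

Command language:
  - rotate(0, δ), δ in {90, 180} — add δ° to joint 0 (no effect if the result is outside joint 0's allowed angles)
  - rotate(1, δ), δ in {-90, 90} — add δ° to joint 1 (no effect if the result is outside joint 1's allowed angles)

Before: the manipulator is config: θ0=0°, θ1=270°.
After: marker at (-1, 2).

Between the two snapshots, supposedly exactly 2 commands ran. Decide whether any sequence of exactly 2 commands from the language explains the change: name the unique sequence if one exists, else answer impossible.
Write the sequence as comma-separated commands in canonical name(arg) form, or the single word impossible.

rotate(0, 90), rotate(0, 90)

from: config: θ0=0°, θ1=270°
t=1 rotate(0, 90) ⇒ config: θ0=90°, θ1=270°
t=2 rotate(0, 90) ⇒ config: θ0=180°, θ1=270°
no rival 2-sequence matches.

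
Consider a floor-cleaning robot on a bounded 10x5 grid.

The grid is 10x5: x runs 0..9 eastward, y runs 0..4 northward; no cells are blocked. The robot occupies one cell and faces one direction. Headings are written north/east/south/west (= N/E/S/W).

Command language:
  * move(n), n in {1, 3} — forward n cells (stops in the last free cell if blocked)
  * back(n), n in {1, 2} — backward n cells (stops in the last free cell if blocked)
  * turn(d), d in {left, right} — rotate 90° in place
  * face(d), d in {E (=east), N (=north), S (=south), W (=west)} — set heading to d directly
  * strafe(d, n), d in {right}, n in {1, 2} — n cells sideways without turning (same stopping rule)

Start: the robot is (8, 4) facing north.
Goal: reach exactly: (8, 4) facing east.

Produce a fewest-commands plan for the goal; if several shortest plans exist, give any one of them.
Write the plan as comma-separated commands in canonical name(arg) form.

face(E)

t0: (8, 4) facing north
[1] after face(E): (8, 4) facing east
shorter routes all fall short; 1 is best.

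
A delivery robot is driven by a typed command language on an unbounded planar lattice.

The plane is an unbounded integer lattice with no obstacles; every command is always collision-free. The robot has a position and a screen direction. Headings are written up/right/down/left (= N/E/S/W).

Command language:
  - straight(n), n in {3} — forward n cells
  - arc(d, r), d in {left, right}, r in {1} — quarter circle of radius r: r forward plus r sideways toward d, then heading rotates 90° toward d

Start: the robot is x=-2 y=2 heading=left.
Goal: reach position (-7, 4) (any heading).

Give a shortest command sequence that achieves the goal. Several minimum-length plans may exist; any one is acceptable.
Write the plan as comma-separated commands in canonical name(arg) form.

straight(3), arc(right, 1), arc(left, 1)

begin: x=-2 y=2 heading=left
step 1 (straight(3)): x=-5 y=2 heading=left
step 2 (arc(right, 1)): x=-6 y=3 heading=up
step 3 (arc(left, 1)): x=-7 y=4 heading=left
no 2-step plan works, so 3 is optimal.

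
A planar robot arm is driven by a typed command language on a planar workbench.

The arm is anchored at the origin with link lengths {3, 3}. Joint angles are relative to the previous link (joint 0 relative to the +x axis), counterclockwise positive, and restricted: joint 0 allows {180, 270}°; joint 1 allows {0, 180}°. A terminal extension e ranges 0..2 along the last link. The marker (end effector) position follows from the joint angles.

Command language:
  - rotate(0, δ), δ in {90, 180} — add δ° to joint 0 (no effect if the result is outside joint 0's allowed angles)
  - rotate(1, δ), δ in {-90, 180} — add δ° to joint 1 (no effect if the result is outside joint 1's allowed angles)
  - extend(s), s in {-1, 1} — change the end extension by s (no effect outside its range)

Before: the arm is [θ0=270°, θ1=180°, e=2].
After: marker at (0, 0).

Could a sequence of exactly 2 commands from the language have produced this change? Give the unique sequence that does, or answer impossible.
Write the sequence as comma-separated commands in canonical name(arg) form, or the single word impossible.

extend(-1), extend(-1)

begin: [θ0=270°, θ1=180°, e=2]
[1] after extend(-1): [θ0=270°, θ1=180°, e=1]
[2] after extend(-1): [θ0=270°, θ1=180°, e=0]
no rival 2-sequence matches.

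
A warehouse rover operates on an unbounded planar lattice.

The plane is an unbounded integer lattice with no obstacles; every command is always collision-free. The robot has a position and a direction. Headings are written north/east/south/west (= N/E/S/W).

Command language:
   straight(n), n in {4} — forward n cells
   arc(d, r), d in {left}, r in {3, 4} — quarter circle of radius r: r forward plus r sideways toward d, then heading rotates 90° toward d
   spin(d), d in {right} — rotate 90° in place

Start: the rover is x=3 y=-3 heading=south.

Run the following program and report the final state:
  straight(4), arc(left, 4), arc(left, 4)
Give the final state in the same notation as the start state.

x=11 y=-7 heading=north

begin: x=3 y=-3 heading=south
1. straight(4) → x=3 y=-7 heading=south
2. arc(left, 4) → x=7 y=-11 heading=east
3. arc(left, 4) → x=11 y=-7 heading=north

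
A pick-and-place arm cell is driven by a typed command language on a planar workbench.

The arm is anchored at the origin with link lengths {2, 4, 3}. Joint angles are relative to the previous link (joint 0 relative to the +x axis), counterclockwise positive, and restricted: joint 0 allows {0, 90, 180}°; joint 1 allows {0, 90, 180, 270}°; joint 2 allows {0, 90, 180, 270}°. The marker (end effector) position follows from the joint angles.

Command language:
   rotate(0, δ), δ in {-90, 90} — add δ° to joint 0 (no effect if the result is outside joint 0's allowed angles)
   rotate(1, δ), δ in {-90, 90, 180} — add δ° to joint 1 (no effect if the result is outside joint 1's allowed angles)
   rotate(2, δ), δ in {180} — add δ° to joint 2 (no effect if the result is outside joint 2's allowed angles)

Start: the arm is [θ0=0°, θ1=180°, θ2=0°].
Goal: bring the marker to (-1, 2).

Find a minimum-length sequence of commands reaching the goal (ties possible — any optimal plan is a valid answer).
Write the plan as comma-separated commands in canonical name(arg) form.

rotate(2, 180), rotate(1, -90), rotate(0, 90)

start: [θ0=0°, θ1=180°, θ2=0°]
t=1 rotate(2, 180) ⇒ [θ0=0°, θ1=180°, θ2=180°]
t=2 rotate(1, -90) ⇒ [θ0=0°, θ1=90°, θ2=180°]
t=3 rotate(0, 90) ⇒ [θ0=90°, θ1=90°, θ2=180°]
shorter routes all fall short; 3 is best.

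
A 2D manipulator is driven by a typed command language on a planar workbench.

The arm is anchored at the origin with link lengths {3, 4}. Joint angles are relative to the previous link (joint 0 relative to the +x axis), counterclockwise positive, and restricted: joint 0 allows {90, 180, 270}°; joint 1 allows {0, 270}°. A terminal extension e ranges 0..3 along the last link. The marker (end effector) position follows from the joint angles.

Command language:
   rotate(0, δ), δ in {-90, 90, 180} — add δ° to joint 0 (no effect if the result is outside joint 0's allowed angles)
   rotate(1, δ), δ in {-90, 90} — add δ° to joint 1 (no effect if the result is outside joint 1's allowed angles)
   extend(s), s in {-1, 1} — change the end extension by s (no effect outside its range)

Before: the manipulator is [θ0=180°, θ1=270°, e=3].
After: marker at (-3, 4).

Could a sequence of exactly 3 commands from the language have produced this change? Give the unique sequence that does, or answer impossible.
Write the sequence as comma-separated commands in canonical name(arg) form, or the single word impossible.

start: [θ0=180°, θ1=270°, e=3]
step 1 (extend(-1)): [θ0=180°, θ1=270°, e=2]
step 2 (extend(-1)): [θ0=180°, θ1=270°, e=1]
step 3 (extend(-1)): [θ0=180°, θ1=270°, e=0]
all 343 alternatives checked — unique.

extend(-1), extend(-1), extend(-1)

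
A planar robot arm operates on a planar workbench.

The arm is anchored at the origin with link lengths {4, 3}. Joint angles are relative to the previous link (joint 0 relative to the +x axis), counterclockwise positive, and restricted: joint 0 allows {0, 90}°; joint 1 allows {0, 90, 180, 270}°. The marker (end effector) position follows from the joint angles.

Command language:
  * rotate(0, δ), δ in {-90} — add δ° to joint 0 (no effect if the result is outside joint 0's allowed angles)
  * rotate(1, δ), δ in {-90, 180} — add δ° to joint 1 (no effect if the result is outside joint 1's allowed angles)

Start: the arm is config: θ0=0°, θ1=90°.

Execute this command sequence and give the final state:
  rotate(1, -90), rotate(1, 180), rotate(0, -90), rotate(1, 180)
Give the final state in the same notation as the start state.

start: config: θ0=0°, θ1=90°
1. rotate(1, -90) → config: θ0=0°, θ1=0°
2. rotate(1, 180) → config: θ0=0°, θ1=180°
3. rotate(0, -90) → config: θ0=0°, θ1=180°
4. rotate(1, 180) → config: θ0=0°, θ1=0°

config: θ0=0°, θ1=0°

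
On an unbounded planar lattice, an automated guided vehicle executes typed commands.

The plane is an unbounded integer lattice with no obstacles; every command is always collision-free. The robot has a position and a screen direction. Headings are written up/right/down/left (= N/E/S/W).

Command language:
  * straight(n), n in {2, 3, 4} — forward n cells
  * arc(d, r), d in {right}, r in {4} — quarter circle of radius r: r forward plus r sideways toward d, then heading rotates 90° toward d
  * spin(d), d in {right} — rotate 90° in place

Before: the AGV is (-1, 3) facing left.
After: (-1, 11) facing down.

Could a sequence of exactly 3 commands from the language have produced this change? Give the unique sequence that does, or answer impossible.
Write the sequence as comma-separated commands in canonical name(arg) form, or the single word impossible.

arc(right, 4), arc(right, 4), spin(right)

key: cell and facing (now S) both changed — the 3 commands mix motion and turning
t0: (-1, 3) facing left
step 1 (arc(right, 4)): (-5, 7) facing up
step 2 (arc(right, 4)): (-1, 11) facing right
step 3 (spin(right)): (-1, 11) facing down
all 125 alternatives checked — unique.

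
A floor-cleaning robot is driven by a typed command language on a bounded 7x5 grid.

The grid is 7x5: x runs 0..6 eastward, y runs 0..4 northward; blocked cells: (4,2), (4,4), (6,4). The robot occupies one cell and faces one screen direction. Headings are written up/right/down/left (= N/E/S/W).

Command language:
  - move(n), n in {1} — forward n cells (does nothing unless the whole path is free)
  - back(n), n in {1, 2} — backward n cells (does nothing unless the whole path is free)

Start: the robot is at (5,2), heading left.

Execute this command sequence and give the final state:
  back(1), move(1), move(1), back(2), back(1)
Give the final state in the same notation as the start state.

t0: at (5,2), heading left
step 1 (back(1)): at (6,2), heading left
step 2 (move(1)): at (5,2), heading left
step 3 (move(1)): at (5,2), heading left
step 4 (back(2)): at (5,2), heading left
step 5 (back(1)): at (6,2), heading left

at (6,2), heading left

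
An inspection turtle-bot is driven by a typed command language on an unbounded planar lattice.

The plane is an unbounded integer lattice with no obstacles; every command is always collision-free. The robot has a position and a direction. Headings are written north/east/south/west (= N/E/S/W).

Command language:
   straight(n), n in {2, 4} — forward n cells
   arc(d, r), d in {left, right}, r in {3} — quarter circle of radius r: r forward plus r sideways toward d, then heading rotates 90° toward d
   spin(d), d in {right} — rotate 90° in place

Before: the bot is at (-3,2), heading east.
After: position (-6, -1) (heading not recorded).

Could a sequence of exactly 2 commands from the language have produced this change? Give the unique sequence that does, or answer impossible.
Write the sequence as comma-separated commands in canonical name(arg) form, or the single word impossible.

spin(right), arc(right, 3)

key: order matters: swapping spin(right) and arc(right, 3) lands elsewhere
t0: at (-3,2), heading east
step 1 (spin(right)): at (-3,2), heading south
step 2 (arc(right, 3)): at (-6,-1), heading west
no other 2-command option fits: unique.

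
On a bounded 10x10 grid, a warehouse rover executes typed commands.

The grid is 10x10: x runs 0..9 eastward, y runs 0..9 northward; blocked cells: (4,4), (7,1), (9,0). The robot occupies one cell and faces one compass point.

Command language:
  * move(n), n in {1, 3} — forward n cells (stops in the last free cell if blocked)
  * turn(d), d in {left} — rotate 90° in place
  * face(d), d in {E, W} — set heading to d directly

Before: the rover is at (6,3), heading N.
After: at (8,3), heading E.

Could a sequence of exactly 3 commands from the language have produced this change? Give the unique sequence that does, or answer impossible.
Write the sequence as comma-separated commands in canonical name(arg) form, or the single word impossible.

key: position moved to (8,3) AND the heading swung to E — translation plus rotation needed
begin: at (6,3), heading N
step 1 (face(E)): at (6,3), heading E
step 2 (move(1)): at (7,3), heading E
step 3 (move(1)): at (8,3), heading E
no other 3-command option fits: unique.

face(E), move(1), move(1)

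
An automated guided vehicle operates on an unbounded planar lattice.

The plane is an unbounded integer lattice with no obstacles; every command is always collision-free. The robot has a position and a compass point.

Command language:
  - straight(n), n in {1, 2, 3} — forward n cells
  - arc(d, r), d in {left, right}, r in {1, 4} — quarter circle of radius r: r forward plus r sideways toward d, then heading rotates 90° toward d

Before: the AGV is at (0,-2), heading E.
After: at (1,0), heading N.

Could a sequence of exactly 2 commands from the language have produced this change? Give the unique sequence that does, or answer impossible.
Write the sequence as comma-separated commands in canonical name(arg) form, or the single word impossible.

key: running straight(1) before arc(left, 1) would end elsewhere — order is forced
begin: at (0,-2), heading E
[1] after arc(left, 1): at (1,-1), heading N
[2] after straight(1): at (1,0), heading N
uniquely the one of 49 2-step routes that fits.

arc(left, 1), straight(1)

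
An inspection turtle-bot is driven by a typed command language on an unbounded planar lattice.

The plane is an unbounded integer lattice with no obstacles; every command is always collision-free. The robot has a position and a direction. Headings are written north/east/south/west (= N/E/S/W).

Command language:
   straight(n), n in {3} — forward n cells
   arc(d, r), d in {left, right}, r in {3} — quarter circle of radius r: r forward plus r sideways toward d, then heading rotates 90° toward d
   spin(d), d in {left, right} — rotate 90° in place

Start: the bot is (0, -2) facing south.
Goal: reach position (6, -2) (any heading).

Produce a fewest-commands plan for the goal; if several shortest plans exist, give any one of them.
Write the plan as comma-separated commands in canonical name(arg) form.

arc(left, 3), arc(left, 3)

from: (0, -2) facing south
1. arc(left, 3) → (3, -5) facing east
2. arc(left, 3) → (6, -2) facing north
shorter routes all fall short; 2 is best.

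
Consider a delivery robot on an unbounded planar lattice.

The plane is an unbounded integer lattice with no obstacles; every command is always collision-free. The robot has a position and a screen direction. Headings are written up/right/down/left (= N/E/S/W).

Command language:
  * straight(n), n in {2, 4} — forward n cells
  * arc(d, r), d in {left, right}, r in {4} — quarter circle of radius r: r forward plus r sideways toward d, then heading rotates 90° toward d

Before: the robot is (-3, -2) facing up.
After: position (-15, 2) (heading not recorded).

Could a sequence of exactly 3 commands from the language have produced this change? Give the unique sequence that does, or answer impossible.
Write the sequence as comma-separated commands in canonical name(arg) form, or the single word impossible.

key: order matters: swapping arc(left, 4) and straight(4) lands elsewhere
initial: (-3, -2) facing up
step 1 (arc(left, 4)): (-7, 2) facing left
step 2 (straight(4)): (-11, 2) facing left
step 3 (straight(4)): (-15, 2) facing left
no rival 3-sequence matches.

arc(left, 4), straight(4), straight(4)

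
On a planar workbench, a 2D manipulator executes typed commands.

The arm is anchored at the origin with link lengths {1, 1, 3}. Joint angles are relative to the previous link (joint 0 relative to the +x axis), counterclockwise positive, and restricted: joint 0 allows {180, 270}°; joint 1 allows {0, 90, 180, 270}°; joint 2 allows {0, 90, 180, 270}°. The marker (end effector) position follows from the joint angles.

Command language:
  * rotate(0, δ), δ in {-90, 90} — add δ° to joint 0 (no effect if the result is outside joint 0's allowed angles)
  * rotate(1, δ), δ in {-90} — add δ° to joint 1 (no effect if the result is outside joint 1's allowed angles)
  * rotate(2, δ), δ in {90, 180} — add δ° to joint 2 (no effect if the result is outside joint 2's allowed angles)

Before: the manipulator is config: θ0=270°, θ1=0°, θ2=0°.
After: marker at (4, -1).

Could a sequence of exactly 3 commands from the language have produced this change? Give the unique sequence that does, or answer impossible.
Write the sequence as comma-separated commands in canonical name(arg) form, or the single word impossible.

rotate(1, -90), rotate(1, -90), rotate(1, -90)

begin: config: θ0=270°, θ1=0°, θ2=0°
t=1 rotate(1, -90) ⇒ config: θ0=270°, θ1=270°, θ2=0°
t=2 rotate(1, -90) ⇒ config: θ0=270°, θ1=180°, θ2=0°
t=3 rotate(1, -90) ⇒ config: θ0=270°, θ1=90°, θ2=0°
uniquely the one of 125 3-step routes that fits.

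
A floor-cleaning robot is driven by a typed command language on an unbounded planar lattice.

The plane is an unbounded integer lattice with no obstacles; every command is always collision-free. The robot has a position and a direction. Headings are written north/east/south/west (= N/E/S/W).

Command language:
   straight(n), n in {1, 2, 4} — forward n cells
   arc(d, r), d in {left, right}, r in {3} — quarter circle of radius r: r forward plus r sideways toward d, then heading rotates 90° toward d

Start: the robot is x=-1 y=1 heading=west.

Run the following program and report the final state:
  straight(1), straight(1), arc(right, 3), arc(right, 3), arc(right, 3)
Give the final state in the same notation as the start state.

x=0 y=4 heading=south

start: x=-1 y=1 heading=west
1. straight(1) → x=-2 y=1 heading=west
2. straight(1) → x=-3 y=1 heading=west
3. arc(right, 3) → x=-6 y=4 heading=north
4. arc(right, 3) → x=-3 y=7 heading=east
5. arc(right, 3) → x=0 y=4 heading=south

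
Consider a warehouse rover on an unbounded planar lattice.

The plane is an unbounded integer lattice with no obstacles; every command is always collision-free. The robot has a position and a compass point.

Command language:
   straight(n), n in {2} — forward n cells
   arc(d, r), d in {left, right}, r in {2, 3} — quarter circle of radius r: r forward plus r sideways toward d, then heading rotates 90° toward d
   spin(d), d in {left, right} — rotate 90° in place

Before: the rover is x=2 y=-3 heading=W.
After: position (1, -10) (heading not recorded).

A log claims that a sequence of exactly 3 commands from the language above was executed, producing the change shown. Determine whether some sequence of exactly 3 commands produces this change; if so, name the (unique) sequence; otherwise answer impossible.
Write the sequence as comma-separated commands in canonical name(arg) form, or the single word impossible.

key: running arc(left, 2) before arc(left, 3) would end elsewhere — order is forced
start: x=2 y=-3 heading=W
1. arc(left, 3) → x=-1 y=-6 heading=S
2. straight(2) → x=-1 y=-8 heading=S
3. arc(left, 2) → x=1 y=-10 heading=E
all 343 alternatives checked — unique.

arc(left, 3), straight(2), arc(left, 2)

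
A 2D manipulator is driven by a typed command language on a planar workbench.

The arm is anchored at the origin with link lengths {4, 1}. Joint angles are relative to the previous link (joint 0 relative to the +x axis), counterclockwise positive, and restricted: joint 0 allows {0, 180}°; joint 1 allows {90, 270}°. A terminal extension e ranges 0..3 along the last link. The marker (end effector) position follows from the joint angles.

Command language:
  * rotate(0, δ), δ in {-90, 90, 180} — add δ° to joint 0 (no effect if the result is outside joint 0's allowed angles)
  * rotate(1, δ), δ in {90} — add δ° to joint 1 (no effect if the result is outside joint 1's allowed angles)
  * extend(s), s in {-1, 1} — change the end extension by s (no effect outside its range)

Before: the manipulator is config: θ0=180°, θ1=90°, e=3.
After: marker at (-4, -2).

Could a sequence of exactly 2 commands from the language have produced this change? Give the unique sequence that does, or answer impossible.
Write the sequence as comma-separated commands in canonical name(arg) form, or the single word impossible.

initial: config: θ0=180°, θ1=90°, e=3
t=1 extend(-1) ⇒ config: θ0=180°, θ1=90°, e=2
t=2 extend(-1) ⇒ config: θ0=180°, θ1=90°, e=1
no rival 2-sequence matches.

extend(-1), extend(-1)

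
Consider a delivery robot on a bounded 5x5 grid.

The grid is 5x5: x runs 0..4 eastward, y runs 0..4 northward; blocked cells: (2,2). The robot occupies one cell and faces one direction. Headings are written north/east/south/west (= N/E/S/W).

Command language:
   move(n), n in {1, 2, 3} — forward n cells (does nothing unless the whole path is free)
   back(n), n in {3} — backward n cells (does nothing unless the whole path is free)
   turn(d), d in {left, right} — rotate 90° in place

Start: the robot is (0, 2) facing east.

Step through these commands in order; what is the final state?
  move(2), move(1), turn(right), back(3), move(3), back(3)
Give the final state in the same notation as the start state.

(1, 2) facing south

start: (0, 2) facing east
t=1 move(2) ⇒ (0, 2) facing east
t=2 move(1) ⇒ (1, 2) facing east
t=3 turn(right) ⇒ (1, 2) facing south
t=4 back(3) ⇒ (1, 2) facing south
t=5 move(3) ⇒ (1, 2) facing south
t=6 back(3) ⇒ (1, 2) facing south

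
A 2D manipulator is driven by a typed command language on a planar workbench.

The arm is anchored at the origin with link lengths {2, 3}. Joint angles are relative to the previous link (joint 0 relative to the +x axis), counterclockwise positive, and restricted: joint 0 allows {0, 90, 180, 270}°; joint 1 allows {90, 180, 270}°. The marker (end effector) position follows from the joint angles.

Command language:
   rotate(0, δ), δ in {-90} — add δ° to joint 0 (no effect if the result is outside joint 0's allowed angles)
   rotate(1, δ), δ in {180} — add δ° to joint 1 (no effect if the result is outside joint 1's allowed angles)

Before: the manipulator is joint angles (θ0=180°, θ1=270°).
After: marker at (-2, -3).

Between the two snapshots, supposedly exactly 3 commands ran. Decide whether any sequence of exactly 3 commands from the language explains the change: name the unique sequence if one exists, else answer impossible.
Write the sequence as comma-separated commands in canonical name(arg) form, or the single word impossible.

rotate(1, 180), rotate(1, 180), rotate(1, 180)

from: joint angles (θ0=180°, θ1=270°)
[1] after rotate(1, 180): joint angles (θ0=180°, θ1=90°)
[2] after rotate(1, 180): joint angles (θ0=180°, θ1=270°)
[3] after rotate(1, 180): joint angles (θ0=180°, θ1=90°)
all 8 alternatives checked — unique.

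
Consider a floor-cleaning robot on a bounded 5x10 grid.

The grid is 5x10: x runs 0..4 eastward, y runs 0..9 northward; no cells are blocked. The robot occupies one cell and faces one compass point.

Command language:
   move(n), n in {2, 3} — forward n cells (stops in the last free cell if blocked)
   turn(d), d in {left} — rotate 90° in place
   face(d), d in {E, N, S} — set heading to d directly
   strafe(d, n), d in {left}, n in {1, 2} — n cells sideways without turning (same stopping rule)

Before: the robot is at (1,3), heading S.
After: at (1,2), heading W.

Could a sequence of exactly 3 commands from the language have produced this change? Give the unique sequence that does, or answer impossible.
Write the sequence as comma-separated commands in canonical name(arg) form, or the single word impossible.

face(N), turn(left), strafe(left, 1)

key: running strafe(left, 1) before face(N) would end elsewhere — order is forced
t0: at (1,3), heading S
t=1 face(N) ⇒ at (1,3), heading N
t=2 turn(left) ⇒ at (1,3), heading W
t=3 strafe(left, 1) ⇒ at (1,2), heading W
no rival 3-sequence matches.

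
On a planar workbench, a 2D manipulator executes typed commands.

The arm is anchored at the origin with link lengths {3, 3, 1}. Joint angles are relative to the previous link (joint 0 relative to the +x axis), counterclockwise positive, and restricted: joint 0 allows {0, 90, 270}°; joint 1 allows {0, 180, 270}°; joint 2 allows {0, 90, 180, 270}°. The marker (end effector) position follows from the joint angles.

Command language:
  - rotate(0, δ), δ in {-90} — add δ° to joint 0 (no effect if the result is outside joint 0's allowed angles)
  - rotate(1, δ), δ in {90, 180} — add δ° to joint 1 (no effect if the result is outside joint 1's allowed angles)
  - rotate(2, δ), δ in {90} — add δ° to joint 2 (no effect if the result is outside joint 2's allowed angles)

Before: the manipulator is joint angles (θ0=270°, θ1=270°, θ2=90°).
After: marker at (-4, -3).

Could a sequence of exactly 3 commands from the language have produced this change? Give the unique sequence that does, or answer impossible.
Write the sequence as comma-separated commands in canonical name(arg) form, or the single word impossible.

from: joint angles (θ0=270°, θ1=270°, θ2=90°)
step 1 (rotate(2, 90)): joint angles (θ0=270°, θ1=270°, θ2=180°)
step 2 (rotate(2, 90)): joint angles (θ0=270°, θ1=270°, θ2=270°)
step 3 (rotate(2, 90)): joint angles (θ0=270°, θ1=270°, θ2=0°)
all 64 alternatives checked — unique.

rotate(2, 90), rotate(2, 90), rotate(2, 90)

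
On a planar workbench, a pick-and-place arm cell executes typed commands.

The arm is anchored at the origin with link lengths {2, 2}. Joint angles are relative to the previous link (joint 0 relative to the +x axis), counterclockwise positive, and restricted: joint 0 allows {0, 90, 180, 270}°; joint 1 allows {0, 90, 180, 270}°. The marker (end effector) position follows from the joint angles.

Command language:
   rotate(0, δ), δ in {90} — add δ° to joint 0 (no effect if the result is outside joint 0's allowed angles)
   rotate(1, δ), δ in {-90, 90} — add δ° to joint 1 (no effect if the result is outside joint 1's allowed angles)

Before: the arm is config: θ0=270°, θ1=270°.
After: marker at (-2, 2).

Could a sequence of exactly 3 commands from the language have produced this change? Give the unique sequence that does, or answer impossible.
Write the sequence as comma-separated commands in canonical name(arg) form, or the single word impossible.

rotate(0, 90), rotate(0, 90), rotate(0, 90)

from: config: θ0=270°, θ1=270°
step 1 (rotate(0, 90)): config: θ0=0°, θ1=270°
step 2 (rotate(0, 90)): config: θ0=90°, θ1=270°
step 3 (rotate(0, 90)): config: θ0=180°, θ1=270°
no rival 3-sequence matches.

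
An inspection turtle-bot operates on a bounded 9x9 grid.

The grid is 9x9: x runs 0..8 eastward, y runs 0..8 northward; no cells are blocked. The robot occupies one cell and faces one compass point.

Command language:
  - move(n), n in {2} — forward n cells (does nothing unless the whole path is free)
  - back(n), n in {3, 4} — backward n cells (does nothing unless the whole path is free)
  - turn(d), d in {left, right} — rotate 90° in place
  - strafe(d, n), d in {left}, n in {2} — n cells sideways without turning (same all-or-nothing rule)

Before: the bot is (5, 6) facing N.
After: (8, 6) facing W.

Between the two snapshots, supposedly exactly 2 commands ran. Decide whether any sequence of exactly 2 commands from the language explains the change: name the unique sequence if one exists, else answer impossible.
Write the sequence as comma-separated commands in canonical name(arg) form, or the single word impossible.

turn(left), back(3)

key: running back(3) before turn(left) would end elsewhere — order is forced
from: (5, 6) facing N
t=1 turn(left) ⇒ (5, 6) facing W
t=2 back(3) ⇒ (8, 6) facing W
no rival 2-sequence matches.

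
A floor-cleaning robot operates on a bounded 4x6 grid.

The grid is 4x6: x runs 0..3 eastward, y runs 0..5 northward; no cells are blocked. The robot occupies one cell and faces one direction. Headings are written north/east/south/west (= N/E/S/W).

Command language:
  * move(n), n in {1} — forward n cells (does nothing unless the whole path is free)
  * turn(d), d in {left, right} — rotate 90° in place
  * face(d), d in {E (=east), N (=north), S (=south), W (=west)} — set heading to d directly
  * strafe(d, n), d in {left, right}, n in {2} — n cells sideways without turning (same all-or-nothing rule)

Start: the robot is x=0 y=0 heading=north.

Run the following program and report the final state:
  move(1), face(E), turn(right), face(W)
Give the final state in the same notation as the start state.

x=0 y=1 heading=west

from: x=0 y=0 heading=north
t=1 move(1) ⇒ x=0 y=1 heading=north
t=2 face(E) ⇒ x=0 y=1 heading=east
t=3 turn(right) ⇒ x=0 y=1 heading=south
t=4 face(W) ⇒ x=0 y=1 heading=west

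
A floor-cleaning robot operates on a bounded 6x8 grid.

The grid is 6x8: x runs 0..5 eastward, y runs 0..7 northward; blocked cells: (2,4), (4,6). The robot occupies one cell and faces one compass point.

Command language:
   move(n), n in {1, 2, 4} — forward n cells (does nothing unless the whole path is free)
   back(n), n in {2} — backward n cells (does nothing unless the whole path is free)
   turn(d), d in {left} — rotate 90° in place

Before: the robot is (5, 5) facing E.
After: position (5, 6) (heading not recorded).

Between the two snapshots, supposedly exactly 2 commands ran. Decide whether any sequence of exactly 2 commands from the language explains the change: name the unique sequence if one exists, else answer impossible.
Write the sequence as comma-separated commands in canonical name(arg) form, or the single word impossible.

turn(left), move(1)

key: order matters: swapping turn(left) and move(1) lands elsewhere
from: (5, 5) facing E
1. turn(left) → (5, 5) facing N
2. move(1) → (5, 6) facing N
no other 2-command option fits: unique.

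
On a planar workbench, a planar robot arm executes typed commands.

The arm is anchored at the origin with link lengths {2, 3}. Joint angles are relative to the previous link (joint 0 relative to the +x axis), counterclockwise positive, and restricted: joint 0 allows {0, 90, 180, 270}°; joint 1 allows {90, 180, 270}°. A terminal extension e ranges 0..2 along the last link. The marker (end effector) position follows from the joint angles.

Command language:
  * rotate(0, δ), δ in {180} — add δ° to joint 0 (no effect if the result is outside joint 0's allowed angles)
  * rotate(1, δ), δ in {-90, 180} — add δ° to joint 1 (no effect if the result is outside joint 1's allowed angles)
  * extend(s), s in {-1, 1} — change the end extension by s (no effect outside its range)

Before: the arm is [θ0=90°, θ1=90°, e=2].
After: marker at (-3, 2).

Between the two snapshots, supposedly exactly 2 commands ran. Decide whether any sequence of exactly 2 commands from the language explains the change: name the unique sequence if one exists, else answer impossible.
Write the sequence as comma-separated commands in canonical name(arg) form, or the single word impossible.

begin: [θ0=90°, θ1=90°, e=2]
t=1 extend(-1) ⇒ [θ0=90°, θ1=90°, e=1]
t=2 extend(-1) ⇒ [θ0=90°, θ1=90°, e=0]
all 25 alternatives checked — unique.

extend(-1), extend(-1)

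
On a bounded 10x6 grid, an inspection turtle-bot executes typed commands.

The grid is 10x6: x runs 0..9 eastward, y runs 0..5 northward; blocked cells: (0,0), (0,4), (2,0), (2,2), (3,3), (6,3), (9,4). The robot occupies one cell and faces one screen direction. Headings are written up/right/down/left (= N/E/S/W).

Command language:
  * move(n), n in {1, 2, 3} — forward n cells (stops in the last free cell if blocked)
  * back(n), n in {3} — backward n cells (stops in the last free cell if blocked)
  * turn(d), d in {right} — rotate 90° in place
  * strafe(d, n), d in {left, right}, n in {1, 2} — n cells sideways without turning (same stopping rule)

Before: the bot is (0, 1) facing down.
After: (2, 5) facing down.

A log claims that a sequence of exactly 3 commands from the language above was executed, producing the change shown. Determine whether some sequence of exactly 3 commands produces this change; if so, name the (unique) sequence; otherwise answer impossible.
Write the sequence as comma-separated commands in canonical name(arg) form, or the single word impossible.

key: heading stays S — no command in the sequence turns
initial: (0, 1) facing down
1. back(3) → (0, 3) facing down
2. strafe(left, 2) → (2, 3) facing down
3. back(3) → (2, 5) facing down
uniquely the one of 729 3-step routes that fits.

back(3), strafe(left, 2), back(3)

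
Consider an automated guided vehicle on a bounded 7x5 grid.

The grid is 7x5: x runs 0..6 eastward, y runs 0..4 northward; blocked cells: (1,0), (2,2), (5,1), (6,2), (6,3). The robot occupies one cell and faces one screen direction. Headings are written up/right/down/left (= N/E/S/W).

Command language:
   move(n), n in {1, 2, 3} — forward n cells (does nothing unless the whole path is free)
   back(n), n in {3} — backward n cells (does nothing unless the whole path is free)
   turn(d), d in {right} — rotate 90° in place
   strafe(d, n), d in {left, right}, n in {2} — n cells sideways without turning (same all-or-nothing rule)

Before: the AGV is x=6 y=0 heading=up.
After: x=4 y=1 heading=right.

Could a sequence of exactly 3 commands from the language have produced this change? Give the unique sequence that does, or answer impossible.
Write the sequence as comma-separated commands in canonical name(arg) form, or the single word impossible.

strafe(left, 2), move(1), turn(right)

key: position moved to (4,1) AND the heading swung to E — translation plus rotation needed
from: x=6 y=0 heading=up
[1] after strafe(left, 2): x=4 y=0 heading=up
[2] after move(1): x=4 y=1 heading=up
[3] after turn(right): x=4 y=1 heading=right
uniquely the one of 343 3-step routes that fits.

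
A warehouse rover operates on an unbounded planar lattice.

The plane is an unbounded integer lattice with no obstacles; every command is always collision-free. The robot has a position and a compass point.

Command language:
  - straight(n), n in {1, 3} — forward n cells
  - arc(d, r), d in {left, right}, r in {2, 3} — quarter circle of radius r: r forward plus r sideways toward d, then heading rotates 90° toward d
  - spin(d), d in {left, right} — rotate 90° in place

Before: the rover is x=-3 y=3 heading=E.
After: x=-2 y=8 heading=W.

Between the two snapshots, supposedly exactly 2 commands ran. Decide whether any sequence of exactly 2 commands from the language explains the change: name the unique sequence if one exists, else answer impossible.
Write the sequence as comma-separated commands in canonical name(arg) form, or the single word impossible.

arc(left, 3), arc(left, 2)

key: position moved to (-2,8) AND the heading swung to W — translation plus rotation needed
begin: x=-3 y=3 heading=E
[1] after arc(left, 3): x=0 y=6 heading=N
[2] after arc(left, 2): x=-2 y=8 heading=W
no rival 2-sequence matches.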